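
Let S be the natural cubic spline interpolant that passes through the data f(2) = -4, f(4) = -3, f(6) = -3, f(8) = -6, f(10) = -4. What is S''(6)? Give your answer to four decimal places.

-1.7143

Put M_i = S'' at the i-th knot. Here h = (2, 2, 2, 2) and Δ = (1/2, 0, -3/2, 1), so the interior equations h_(i-1)·M_(i-1) + 2(h_(i-1)+h_i)·M_i + h_i·M_(i+1) = 6(Δ_i − Δ_(i-1)) read
  2·M_0 + 8·M_1 + 2·M_2 = 6(Δ_1 - Δ_0) = -3
  2·M_1 + 8·M_2 + 2·M_3 = 6(Δ_2 - Δ_1) = -9
  2·M_2 + 8·M_3 + 2·M_4 = 6(Δ_3 - Δ_2) = 15
Natural end conditions: M_0 = M_4 = 0.
Solving: M_0 = 0, M_1 = 3/56, M_2 = -12/7, M_3 = 129/56, M_4 = 0.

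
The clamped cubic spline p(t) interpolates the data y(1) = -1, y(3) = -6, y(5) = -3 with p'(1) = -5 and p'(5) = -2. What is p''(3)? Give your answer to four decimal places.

4.5000

With m_i denoting the second derivative at x_i, h_i = 2, 2, and Δ_i = (y_(i+1) − y_i)/h_i = -5/2, 3/2:
  2·m_0 + 8·m_1 + 2·m_2 = 6(Δ_1 - Δ_0) = 24
Clamped end conditions give two more equations: 2h_0·m_0 + h_0·m_1 = 6(Δ_0 - p'(1)) = 15 and h_1·m_1 + 2h_1·m_2 = 6(p'(5) - Δ_1) = -21.
Solving the tridiagonal system: m_0 = 3/2, m_1 = 9/2, m_2 = -15/2.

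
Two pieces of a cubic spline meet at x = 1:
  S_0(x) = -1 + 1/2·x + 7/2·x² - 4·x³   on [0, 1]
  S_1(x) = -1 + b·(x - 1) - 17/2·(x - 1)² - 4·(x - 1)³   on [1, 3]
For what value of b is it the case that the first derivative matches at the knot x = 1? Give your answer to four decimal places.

S_0'(x) = 1/2 + 7·x - 12·x², so S_0'(1) = -9/2. On the right, S_1'(1) = b, so b = -9/2.

-4.5000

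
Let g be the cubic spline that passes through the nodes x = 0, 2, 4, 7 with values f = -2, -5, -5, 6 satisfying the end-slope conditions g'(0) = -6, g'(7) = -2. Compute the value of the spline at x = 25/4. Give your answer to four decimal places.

Write σ_i for g''(x_i). With h_i = 2, 2, 3 and divided differences Δ_i = -3/2, 0, 11/3, the continuity of g' gives the tridiagonal system
  2·σ_0 + 8·σ_1 + 2·σ_2 = 6(Δ_1 - Δ_0) = 9
  2·σ_1 + 10·σ_2 + 3·σ_3 = 6(Δ_2 - Δ_1) = 22
Clamped end conditions give two more equations: 2h_0·σ_0 + h_0·σ_1 = 6(Δ_0 - g'(0)) = 27 and h_2·σ_2 + 2h_2·σ_3 = 6(g'(7) - Δ_2) = -34.
Solving: σ_0 = 577/74, σ_1 = -155/74, σ_2 = 188/37, σ_3 = -911/111.
On [4, 7], g(x) = -5 + 199/74·(x - 4) + 94/37·(x - 4)² - 1475/1998·(x - 4)³.
With (x - 4) = 9/4: g(25/4) = 26063/4736.

5.5032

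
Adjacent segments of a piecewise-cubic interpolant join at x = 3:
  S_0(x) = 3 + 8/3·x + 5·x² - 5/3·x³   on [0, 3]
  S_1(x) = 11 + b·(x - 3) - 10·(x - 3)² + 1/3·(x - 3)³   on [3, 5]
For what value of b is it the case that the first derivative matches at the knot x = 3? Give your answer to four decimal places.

-12.3333

S_0'(x) = 8/3 + 10·x - 5·x², so S_0'(3) = -37/3. On the right, S_1'(3) = b, so b = -37/3.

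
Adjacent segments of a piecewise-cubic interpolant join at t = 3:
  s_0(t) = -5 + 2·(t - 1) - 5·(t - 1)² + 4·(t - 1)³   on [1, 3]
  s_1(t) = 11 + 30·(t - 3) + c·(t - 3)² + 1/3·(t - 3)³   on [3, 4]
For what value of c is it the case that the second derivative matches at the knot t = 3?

19

s_0''(t) = -10 + 24·(t - 1), so s_0''(3) = 38. On the right, s_1''(3) = 2c, so c = 19.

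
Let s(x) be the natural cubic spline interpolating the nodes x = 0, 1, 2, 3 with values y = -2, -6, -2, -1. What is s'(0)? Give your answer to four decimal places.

Put M_i = s'' at the i-th knot. Here h = (1, 1, 1) and Δ = (-4, 4, 1), so the interior equations h_(i-1)·M_(i-1) + 2(h_(i-1)+h_i)·M_i + h_i·M_(i+1) = 6(Δ_i − Δ_(i-1)) read
  1·M_0 + 4·M_1 + 1·M_2 = 6(Δ_1 - Δ_0) = 48
  1·M_1 + 4·M_2 + 1·M_3 = 6(Δ_2 - Δ_1) = -18
Natural end conditions: M_0 = M_3 = 0.
Forward elimination and back-substitution give M_0 = 0, M_1 = 14, M_2 = -8, M_3 = 0.
On [0, 1], s'(x) = b_0 + 2c_0·x + 3d_0·x² with b_0 = Δ_0 - h_0(2M_0 + M_1)/6 = -19/3, c_0 = M_0/2 = 0, d_0 = (M_1 - M_0)/(6h_0) = 7/3. So s'(0) = -19/3.

-6.3333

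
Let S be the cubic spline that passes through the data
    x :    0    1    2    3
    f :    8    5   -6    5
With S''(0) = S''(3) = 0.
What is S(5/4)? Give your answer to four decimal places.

1.9313

Let M_i = S''(x_i). Step sizes h_i = 1, 1, 1; slopes of the chords Δ_i = (y_(i+1) - y_i)/h_i = -3, -11, 11.
  1·M_0 + 4·M_1 + 1·M_2 = 6(Δ_1 - Δ_0) = -48
  1·M_1 + 4·M_2 + 1·M_3 = 6(Δ_2 - Δ_1) = 132
Natural end conditions: M_0 = M_3 = 0.
Hence M_0 = 0, M_1 = -108/5, M_2 = 192/5, M_3 = 0.
On [1, 2], S(x) = 5 - 51/5·(x - 1) - 54/5·(x - 1)² + 10·(x - 1)³.
With (x - 1) = 1/4: S(5/4) = 309/160.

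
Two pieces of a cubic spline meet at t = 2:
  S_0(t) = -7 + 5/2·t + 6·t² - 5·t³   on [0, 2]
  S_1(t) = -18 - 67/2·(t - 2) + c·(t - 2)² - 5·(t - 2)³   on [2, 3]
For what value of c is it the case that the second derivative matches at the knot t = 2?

-24

S_0''(t) = 12 - 30·t, so S_0''(2) = -48. On the right, S_1''(2) = 2c, so c = -24.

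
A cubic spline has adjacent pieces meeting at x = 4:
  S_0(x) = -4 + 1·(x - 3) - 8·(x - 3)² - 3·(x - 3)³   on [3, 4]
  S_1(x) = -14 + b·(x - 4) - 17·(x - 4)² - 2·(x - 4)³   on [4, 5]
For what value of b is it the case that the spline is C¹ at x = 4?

-24

S_0'(x) = 1 - 16·(x - 3) - 9·(x - 3)², so S_0'(4) = -24. On the right, S_1'(4) = b, so b = -24.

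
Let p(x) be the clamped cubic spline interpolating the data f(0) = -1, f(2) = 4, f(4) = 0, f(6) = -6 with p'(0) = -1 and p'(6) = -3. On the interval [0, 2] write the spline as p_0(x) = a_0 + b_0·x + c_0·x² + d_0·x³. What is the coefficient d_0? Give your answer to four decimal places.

Put σ_i = p'' at the i-th knot. Here h = (2, 2, 2) and Δ = (5/2, -2, -3), so the interior equations h_(i-1)·σ_(i-1) + 2(h_(i-1)+h_i)·σ_i + h_i·σ_(i+1) = 6(Δ_i − Δ_(i-1)) read
  2·σ_0 + 8·σ_1 + 2·σ_2 = 6(Δ_1 - Δ_0) = -27
  2·σ_1 + 8·σ_2 + 2·σ_3 = 6(Δ_2 - Δ_1) = -6
Clamped end conditions give two more equations: 2h_0·σ_0 + h_0·σ_1 = 6(Δ_0 - p'(0)) = 21 and h_2·σ_2 + 2h_2·σ_3 = 6(p'(6) - Δ_2) = 0.
Forward elimination and back-substitution give σ_0 = 241/30, σ_1 = -167/30, σ_2 = 11/15, σ_3 = -11/30.
On [0, 2], with p_0(x) = a_0 + b_0·x + c_0·x² + d_0·x³: c_0 = σ_0/2 = 241/60, d_0 = (σ_1 - σ_0)/(6h_0) = -17/15, b_0 = Δ_0 - h_0(2σ_0 + σ_1)/6 = -1.

-1.1333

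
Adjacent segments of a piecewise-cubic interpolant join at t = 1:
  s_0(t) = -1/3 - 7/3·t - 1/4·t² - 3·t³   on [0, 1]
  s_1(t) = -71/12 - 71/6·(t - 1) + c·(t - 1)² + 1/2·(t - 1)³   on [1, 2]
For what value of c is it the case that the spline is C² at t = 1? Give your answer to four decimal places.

s_0''(t) = -1/2 - 18·t, so s_0''(1) = -37/2. On the right, s_1''(1) = 2c, so c = -37/4.

-9.2500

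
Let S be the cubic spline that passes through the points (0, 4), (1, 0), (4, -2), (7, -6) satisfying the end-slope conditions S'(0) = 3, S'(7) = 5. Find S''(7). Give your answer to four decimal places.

Put M_i = S'' at the i-th knot. Here h = (1, 3, 3) and Δ = (-4, -2/3, -4/3), so the interior equations h_(i-1)·M_(i-1) + 2(h_(i-1)+h_i)·M_i + h_i·M_(i+1) = 6(Δ_i − Δ_(i-1)) read
  1·M_0 + 8·M_1 + 3·M_2 = 6(Δ_1 - Δ_0) = 20
  3·M_1 + 12·M_2 + 3·M_3 = 6(Δ_2 - Δ_1) = -4
Clamped end conditions give two more equations: 2h_0·M_0 + h_0·M_1 = 6(Δ_0 - S'(0)) = -42 and h_2·M_2 + 2h_2·M_3 = 6(S'(7) - Δ_2) = 38.
Forward elimination and back-substitution give M_0 = -762/31, M_1 = 222/31, M_2 = -394/93, M_3 = 262/31.

8.4516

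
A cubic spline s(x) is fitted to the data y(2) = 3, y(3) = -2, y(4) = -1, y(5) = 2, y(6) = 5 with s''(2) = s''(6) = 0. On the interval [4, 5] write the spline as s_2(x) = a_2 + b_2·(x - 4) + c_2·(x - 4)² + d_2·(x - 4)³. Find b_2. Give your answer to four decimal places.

2.7500

Let m_i = s''(x_i). Step sizes h_i = 1, 1, 1, 1; slopes of the chords Δ_i = (y_(i+1) - y_i)/h_i = -5, 1, 3, 3.
  1·m_0 + 4·m_1 + 1·m_2 = 6(Δ_1 - Δ_0) = 36
  1·m_1 + 4·m_2 + 1·m_3 = 6(Δ_2 - Δ_1) = 12
  1·m_2 + 4·m_3 + 1·m_4 = 6(Δ_3 - Δ_2) = 0
Natural end conditions: m_0 = m_4 = 0.
Hence m_0 = 0, m_1 = 123/14, m_2 = 6/7, m_3 = -3/14, m_4 = 0.
On [4, 5], with s_2(x) = a_2 + b_2·(x - 4) + c_2·(x - 4)² + d_2·(x - 4)³: c_2 = m_2/2 = 3/7, d_2 = (m_3 - m_2)/(6h_2) = -5/28, b_2 = Δ_2 - h_2(2m_2 + m_3)/6 = 11/4.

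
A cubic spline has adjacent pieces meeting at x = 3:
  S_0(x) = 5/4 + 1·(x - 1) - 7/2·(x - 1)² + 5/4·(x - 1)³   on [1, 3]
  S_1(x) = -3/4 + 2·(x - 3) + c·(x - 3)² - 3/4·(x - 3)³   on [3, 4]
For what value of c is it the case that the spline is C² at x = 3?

S_0''(x) = -7 + 15/2·(x - 1), so S_0''(3) = 8. On the right, S_1''(3) = 2c, so c = 4.

4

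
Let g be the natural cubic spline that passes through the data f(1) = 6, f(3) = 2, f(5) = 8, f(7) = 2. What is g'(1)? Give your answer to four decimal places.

-3.7333

Let m_i = g''(x_i). Step sizes h_i = 2, 2, 2; slopes of the chords Δ_i = (y_(i+1) - y_i)/h_i = -2, 3, -3.
  2·m_0 + 8·m_1 + 2·m_2 = 6(Δ_1 - Δ_0) = 30
  2·m_1 + 8·m_2 + 2·m_3 = 6(Δ_2 - Δ_1) = -36
Natural end conditions: m_0 = m_3 = 0.
Forward elimination and back-substitution give m_0 = 0, m_1 = 26/5, m_2 = -29/5, m_3 = 0.
On [1, 3], g'(x) = b_0 + 2c_0·(x - 1) + 3d_0·(x - 1)² with b_0 = Δ_0 - h_0(2m_0 + m_1)/6 = -56/15, c_0 = m_0/2 = 0, d_0 = (m_1 - m_0)/(6h_0) = 13/30. So g'(1) = -56/15.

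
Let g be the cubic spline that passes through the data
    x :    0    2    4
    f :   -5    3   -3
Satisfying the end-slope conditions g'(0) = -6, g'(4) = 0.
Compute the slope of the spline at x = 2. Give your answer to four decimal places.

2.2500

With M_i denoting the second derivative at x_i, h_i = 2, 2, and Δ_i = (y_(i+1) − y_i)/h_i = 4, -3:
  2·M_0 + 8·M_1 + 2·M_2 = 6(Δ_1 - Δ_0) = -42
Clamped end conditions give two more equations: 2h_0·M_0 + h_0·M_1 = 6(Δ_0 - g'(0)) = 60 and h_1·M_1 + 2h_1·M_2 = 6(g'(4) - Δ_1) = 18.
Forward elimination and back-substitution give M_0 = 87/4, M_1 = -27/2, M_2 = 45/4.
On [2, 4], g'(x) = b_1 + 2c_1·(x - 2) + 3d_1·(x - 2)² with b_1 = Δ_1 - h_1(2M_1 + M_2)/6 = 9/4, c_1 = M_1/2 = -27/4, d_1 = (M_2 - M_1)/(6h_1) = 33/16. So g'(2) = 9/4.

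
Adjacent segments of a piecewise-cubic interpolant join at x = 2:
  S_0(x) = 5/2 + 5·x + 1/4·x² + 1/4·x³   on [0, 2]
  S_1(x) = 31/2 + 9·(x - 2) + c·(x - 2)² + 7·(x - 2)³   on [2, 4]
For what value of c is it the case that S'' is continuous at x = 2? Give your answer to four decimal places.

1.7500

S_0''(x) = 1/2 + 3/2·x, so S_0''(2) = 7/2. On the right, S_1''(2) = 2c, so c = 7/4.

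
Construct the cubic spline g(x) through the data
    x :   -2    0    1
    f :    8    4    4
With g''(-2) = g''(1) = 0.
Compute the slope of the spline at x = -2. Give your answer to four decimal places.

-2.6667

Let m_i = g''(x_i). Step sizes h_i = 2, 1; slopes of the chords Δ_i = (y_(i+1) - y_i)/h_i = -2, 0.
  2·m_0 + 6·m_1 + 1·m_2 = 6(Δ_1 - Δ_0) = 12
Natural end conditions: m_0 = m_2 = 0.
Forward elimination and back-substitution give m_0 = 0, m_1 = 2, m_2 = 0.
On [-2, 0], g'(x) = b_0 + 2c_0·(x + 2) + 3d_0·(x + 2)² with b_0 = Δ_0 - h_0(2m_0 + m_1)/6 = -8/3, c_0 = m_0/2 = 0, d_0 = (m_1 - m_0)/(6h_0) = 1/6. So g'(-2) = -8/3.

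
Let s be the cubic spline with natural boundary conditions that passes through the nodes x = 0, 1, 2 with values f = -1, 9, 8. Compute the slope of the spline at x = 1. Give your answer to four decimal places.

4.5000

With σ_i denoting the second derivative at x_i, h_i = 1, 1, and Δ_i = (y_(i+1) − y_i)/h_i = 10, -1:
  1·σ_0 + 4·σ_1 + 1·σ_2 = 6(Δ_1 - Δ_0) = -66
Natural end conditions: σ_0 = σ_2 = 0.
Forward elimination and back-substitution give σ_0 = 0, σ_1 = -33/2, σ_2 = 0.
On [1, 2], s'(x) = b_1 + 2c_1·(x - 1) + 3d_1·(x - 1)² with b_1 = Δ_1 - h_1(2σ_1 + σ_2)/6 = 9/2, c_1 = σ_1/2 = -33/4, d_1 = (σ_2 - σ_1)/(6h_1) = 11/4. So s'(1) = 9/2.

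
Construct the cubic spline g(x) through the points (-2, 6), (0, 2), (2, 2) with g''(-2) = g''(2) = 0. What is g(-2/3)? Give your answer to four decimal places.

Let M_i = g''(x_i). Step sizes h_i = 2, 2; slopes of the chords Δ_i = (y_(i+1) - y_i)/h_i = -2, 0.
  2·M_0 + 8·M_1 + 2·M_2 = 6(Δ_1 - Δ_0) = 12
Natural end conditions: M_0 = M_2 = 0.
Hence M_0 = 0, M_1 = 3/2, M_2 = 0.
On [-2, 0], g(x) = 6 - 5/2·(x + 2) + 0·(x + 2)² + 1/8·(x + 2)³.
With (x + 2) = 4/3: g(-2/3) = 80/27.

2.9630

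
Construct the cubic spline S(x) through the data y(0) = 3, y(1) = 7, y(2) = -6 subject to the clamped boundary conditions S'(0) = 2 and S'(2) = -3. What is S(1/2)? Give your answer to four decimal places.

6.0625

Let M_i = S''(x_i). Step sizes h_i = 1, 1; slopes of the chords Δ_i = (y_(i+1) - y_i)/h_i = 4, -13.
  1·M_0 + 4·M_1 + 1·M_2 = 6(Δ_1 - Δ_0) = -102
Clamped end conditions give two more equations: 2h_0·M_0 + h_0·M_1 = 6(Δ_0 - S'(0)) = 12 and h_1·M_1 + 2h_1·M_2 = 6(S'(2) - Δ_1) = 60.
Forward elimination and back-substitution give M_0 = 29, M_1 = -46, M_2 = 53.
On [0, 1], S(x) = 3 + 2·x + 29/2·x² - 25/2·x³.
With x = 1/2: S(1/2) = 97/16.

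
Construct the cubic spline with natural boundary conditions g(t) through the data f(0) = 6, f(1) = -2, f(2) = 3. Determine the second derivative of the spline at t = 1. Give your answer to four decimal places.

Let m_i = g''(x_i). Step sizes h_i = 1, 1; slopes of the chords Δ_i = (y_(i+1) - y_i)/h_i = -8, 5.
  1·m_0 + 4·m_1 + 1·m_2 = 6(Δ_1 - Δ_0) = 78
Natural end conditions: m_0 = m_2 = 0.
Hence m_0 = 0, m_1 = 39/2, m_2 = 0.

19.5000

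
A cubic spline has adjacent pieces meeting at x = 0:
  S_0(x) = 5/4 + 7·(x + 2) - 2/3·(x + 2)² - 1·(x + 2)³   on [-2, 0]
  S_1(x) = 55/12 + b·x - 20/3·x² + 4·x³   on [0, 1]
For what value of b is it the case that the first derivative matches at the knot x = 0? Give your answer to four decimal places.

S_0'(x) = 7 - 4/3·(x + 2) - 3·(x + 2)², so S_0'(0) = -23/3. On the right, S_1'(0) = b, so b = -23/3.

-7.6667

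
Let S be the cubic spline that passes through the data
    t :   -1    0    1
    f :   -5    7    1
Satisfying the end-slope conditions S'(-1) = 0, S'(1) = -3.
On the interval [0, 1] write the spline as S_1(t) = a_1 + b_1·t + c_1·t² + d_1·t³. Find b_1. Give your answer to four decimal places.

Put m_i = S'' at the i-th knot. Here h = (1, 1) and Δ = (12, -6), so the interior equations h_(i-1)·m_(i-1) + 2(h_(i-1)+h_i)·m_i + h_i·m_(i+1) = 6(Δ_i − Δ_(i-1)) read
  1·m_0 + 4·m_1 + 1·m_2 = 6(Δ_1 - Δ_0) = -108
Clamped end conditions give two more equations: 2h_0·m_0 + h_0·m_1 = 6(Δ_0 - S'(-1)) = 72 and h_1·m_1 + 2h_1·m_2 = 6(S'(1) - Δ_1) = 18.
Solving the tridiagonal system: m_0 = 123/2, m_1 = -51, m_2 = 69/2.
On [0, 1], with S_1(t) = a_1 + b_1·t + c_1·t² + d_1·t³: c_1 = m_1/2 = -51/2, d_1 = (m_2 - m_1)/(6h_1) = 57/4, b_1 = Δ_1 - h_1(2m_1 + m_2)/6 = 21/4.

5.2500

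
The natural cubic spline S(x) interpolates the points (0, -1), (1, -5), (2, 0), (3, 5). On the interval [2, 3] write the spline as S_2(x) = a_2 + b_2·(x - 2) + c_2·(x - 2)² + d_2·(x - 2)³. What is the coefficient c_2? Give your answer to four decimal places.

With m_i denoting the second derivative at x_i, h_i = 1, 1, 1, and Δ_i = (y_(i+1) − y_i)/h_i = -4, 5, 5:
  1·m_0 + 4·m_1 + 1·m_2 = 6(Δ_1 - Δ_0) = 54
  1·m_1 + 4·m_2 + 1·m_3 = 6(Δ_2 - Δ_1) = 0
Natural end conditions: m_0 = m_3 = 0.
Forward elimination and back-substitution give m_0 = 0, m_1 = 72/5, m_2 = -18/5, m_3 = 0.
On [2, 3], with S_2(x) = a_2 + b_2·(x - 2) + c_2·(x - 2)² + d_2·(x - 2)³: c_2 = m_2/2 = -9/5, d_2 = (m_3 - m_2)/(6h_2) = 3/5, b_2 = Δ_2 - h_2(2m_2 + m_3)/6 = 31/5.

-1.8000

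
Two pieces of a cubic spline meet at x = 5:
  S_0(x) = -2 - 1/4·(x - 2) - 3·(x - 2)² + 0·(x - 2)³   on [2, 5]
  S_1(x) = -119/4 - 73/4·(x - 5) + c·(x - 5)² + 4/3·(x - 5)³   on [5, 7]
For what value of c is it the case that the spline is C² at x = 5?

S_0''(x) = -6 + 0·(x - 2), so S_0''(5) = -6. On the right, S_1''(5) = 2c, so c = -3.

-3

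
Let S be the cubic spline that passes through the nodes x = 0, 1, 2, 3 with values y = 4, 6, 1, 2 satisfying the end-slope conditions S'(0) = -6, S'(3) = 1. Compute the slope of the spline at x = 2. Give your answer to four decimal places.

Let M_i = S''(x_i). Step sizes h_i = 1, 1, 1; slopes of the chords Δ_i = (y_(i+1) - y_i)/h_i = 2, -5, 1.
  1·M_0 + 4·M_1 + 1·M_2 = 6(Δ_1 - Δ_0) = -42
  1·M_1 + 4·M_2 + 1·M_3 = 6(Δ_2 - Δ_1) = 36
Clamped end conditions give two more equations: 2h_0·M_0 + h_0·M_1 = 6(Δ_0 - S'(0)) = 48 and h_2·M_2 + 2h_2·M_3 = 6(S'(3) - Δ_2) = 0.
Solving: M_0 = 538/15, M_1 = -356/15, M_2 = 256/15, M_3 = -128/15.
On [2, 3], S'(x) = b_2 + 2c_2·(x - 2) + 3d_2·(x - 2)² with b_2 = Δ_2 - h_2(2M_2 + M_3)/6 = -49/15, c_2 = M_2/2 = 128/15, d_2 = (M_3 - M_2)/(6h_2) = -64/15. So S'(2) = -49/15.

-3.2667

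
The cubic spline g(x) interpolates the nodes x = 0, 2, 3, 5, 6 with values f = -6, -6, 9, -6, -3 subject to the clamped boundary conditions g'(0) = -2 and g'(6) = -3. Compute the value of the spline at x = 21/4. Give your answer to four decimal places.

-5.5214

Write M_i for g''(x_i). With h_i = 2, 1, 2, 1 and divided differences Δ_i = 0, 15, -15/2, 3, the continuity of g' gives the tridiagonal system
  2·M_0 + 6·M_1 + 1·M_2 = 6(Δ_1 - Δ_0) = 90
  1·M_1 + 6·M_2 + 2·M_3 = 6(Δ_2 - Δ_1) = -135
  2·M_2 + 6·M_3 + 1·M_4 = 6(Δ_3 - Δ_2) = 63
Clamped end conditions give two more equations: 2h_0·M_0 + h_0·M_1 = 6(Δ_0 - g'(0)) = 12 and h_3·M_3 + 2h_3·M_4 = 6(g'(6) - Δ_3) = -36.
Forward elimination and back-substitution give M_0 = -1669/186, M_1 = 2227/93, M_2 = -3323/93, M_3 = 2578/93, M_4 = -2963/93.
On [5, 6], g(x) = -6 - 173/186·(x - 5) + 1289/93·(x - 5)² - 1847/186·(x - 5)³.
With (x - 5) = 1/4: g(21/4) = -21909/3968.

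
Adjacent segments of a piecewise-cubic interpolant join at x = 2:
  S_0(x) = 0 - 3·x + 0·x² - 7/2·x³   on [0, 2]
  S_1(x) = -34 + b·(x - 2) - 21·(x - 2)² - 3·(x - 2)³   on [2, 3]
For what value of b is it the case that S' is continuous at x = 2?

S_0'(x) = -3 + 0·x - 21/2·x², so S_0'(2) = -45. On the right, S_1'(2) = b, so b = -45.

-45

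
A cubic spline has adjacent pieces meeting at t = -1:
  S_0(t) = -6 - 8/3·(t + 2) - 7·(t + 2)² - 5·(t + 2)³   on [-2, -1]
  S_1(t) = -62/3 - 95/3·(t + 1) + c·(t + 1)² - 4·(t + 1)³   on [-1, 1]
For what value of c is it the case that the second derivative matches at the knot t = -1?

S_0''(t) = -14 - 30·(t + 2), so S_0''(-1) = -44. On the right, S_1''(-1) = 2c, so c = -22.

-22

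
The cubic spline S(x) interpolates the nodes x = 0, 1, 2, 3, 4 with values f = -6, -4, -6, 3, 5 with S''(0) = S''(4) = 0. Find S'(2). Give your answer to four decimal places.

3.8750

Let M_i = S''(x_i). Step sizes h_i = 1, 1, 1, 1; slopes of the chords Δ_i = (y_(i+1) - y_i)/h_i = 2, -2, 9, 2.
  1·M_0 + 4·M_1 + 1·M_2 = 6(Δ_1 - Δ_0) = -24
  1·M_1 + 4·M_2 + 1·M_3 = 6(Δ_2 - Δ_1) = 66
  1·M_2 + 4·M_3 + 1·M_4 = 6(Δ_3 - Δ_2) = -42
Natural end conditions: M_0 = M_4 = 0.
Forward elimination and back-substitution give M_0 = 0, M_1 = -333/28, M_2 = 165/7, M_3 = -459/28, M_4 = 0.
On [2, 3], S'(x) = b_2 + 2c_2·(x - 2) + 3d_2·(x - 2)² with b_2 = Δ_2 - h_2(2M_2 + M_3)/6 = 31/8, c_2 = M_2/2 = 165/14, d_2 = (M_3 - M_2)/(6h_2) = -373/56. So S'(2) = 31/8.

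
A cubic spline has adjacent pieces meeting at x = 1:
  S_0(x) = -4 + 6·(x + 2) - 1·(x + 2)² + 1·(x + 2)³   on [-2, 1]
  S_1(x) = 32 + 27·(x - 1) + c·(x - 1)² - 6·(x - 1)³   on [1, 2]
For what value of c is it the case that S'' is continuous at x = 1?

S_0''(x) = -2 + 6·(x + 2), so S_0''(1) = 16. On the right, S_1''(1) = 2c, so c = 8.

8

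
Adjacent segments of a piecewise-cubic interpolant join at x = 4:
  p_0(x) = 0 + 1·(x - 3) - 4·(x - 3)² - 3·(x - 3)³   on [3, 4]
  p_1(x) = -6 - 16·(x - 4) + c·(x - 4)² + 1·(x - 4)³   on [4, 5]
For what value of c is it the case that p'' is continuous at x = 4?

-13

p_0''(x) = -8 - 18·(x - 3), so p_0''(4) = -26. On the right, p_1''(4) = 2c, so c = -13.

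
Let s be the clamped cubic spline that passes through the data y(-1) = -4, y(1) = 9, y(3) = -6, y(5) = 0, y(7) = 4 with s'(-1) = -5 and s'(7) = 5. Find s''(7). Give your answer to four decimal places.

7.6786

With m_i denoting the second derivative at x_i, h_i = 2, 2, 2, 2, and Δ_i = (y_(i+1) − y_i)/h_i = 13/2, -15/2, 3, 2:
  2·m_0 + 8·m_1 + 2·m_2 = 6(Δ_1 - Δ_0) = -84
  2·m_1 + 8·m_2 + 2·m_3 = 6(Δ_2 - Δ_1) = 63
  2·m_2 + 8·m_3 + 2·m_4 = 6(Δ_3 - Δ_2) = -6
Clamped end conditions give two more equations: 2h_0·m_0 + h_0·m_1 = 6(Δ_0 - s'(-1)) = 69 and h_3·m_3 + 2h_3·m_4 = 6(s'(7) - Δ_3) = 18.
Solving: m_0 = 779/28, m_1 = -148/7, m_2 = 59/4, m_3 = -89/14, m_4 = 215/28.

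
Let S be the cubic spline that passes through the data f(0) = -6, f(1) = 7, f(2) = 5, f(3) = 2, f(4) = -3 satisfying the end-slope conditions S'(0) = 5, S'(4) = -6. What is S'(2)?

Let M_i = S''(x_i). Step sizes h_i = 1, 1, 1, 1; slopes of the chords Δ_i = (y_(i+1) - y_i)/h_i = 13, -2, -3, -5.
  1·M_0 + 4·M_1 + 1·M_2 = 6(Δ_1 - Δ_0) = -90
  1·M_1 + 4·M_2 + 1·M_3 = 6(Δ_2 - Δ_1) = -6
  1·M_2 + 4·M_3 + 1·M_4 = 6(Δ_3 - Δ_2) = -12
Clamped end conditions give two more equations: 2h_0·M_0 + h_0·M_1 = 6(Δ_0 - S'(0)) = 48 and h_3·M_3 + 2h_3·M_4 = 6(S'(4) - Δ_3) = -6.
Hence M_0 = 83/2, M_1 = -35, M_2 = 17/2, M_3 = -5, M_4 = -1/2.
On [2, 3], S'(t) = b_2 + 2c_2·(t - 2) + 3d_2·(t - 2)² with b_2 = Δ_2 - h_2(2M_2 + M_3)/6 = -5, c_2 = M_2/2 = 17/4, d_2 = (M_3 - M_2)/(6h_2) = -9/4. So S'(2) = -5.

-5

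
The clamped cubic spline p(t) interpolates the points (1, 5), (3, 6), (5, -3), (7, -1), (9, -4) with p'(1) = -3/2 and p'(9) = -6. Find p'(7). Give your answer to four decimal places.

Put σ_i = p'' at the i-th knot. Here h = (2, 2, 2, 2) and Δ = (1/2, -9/2, 1, -3/2), so the interior equations h_(i-1)·σ_(i-1) + 2(h_(i-1)+h_i)·σ_i + h_i·σ_(i+1) = 6(Δ_i − Δ_(i-1)) read
  2·σ_0 + 8·σ_1 + 2·σ_2 = 6(Δ_1 - Δ_0) = -30
  2·σ_1 + 8·σ_2 + 2·σ_3 = 6(Δ_2 - Δ_1) = 33
  2·σ_2 + 8·σ_3 + 2·σ_4 = 6(Δ_3 - Δ_2) = -15
Clamped end conditions give two more equations: 2h_0·σ_0 + h_0·σ_1 = 6(Δ_0 - p'(1)) = 12 and h_3·σ_3 + 2h_3·σ_4 = 6(p'(9) - Δ_3) = -27.
Solving: σ_0 = 363/56, σ_1 = -195/28, σ_2 = 51/8, σ_3 = -57/28, σ_4 = -321/56.
On [7, 9], p'(t) = b_3 + 2c_3·(t - 7) + 3d_3·(t - 7)² with b_3 = Δ_3 - h_3(2σ_3 + σ_4)/6 = 99/56, c_3 = σ_3/2 = -57/56, d_3 = (σ_4 - σ_3)/(6h_3) = -69/224. So p'(7) = 99/56.

1.7679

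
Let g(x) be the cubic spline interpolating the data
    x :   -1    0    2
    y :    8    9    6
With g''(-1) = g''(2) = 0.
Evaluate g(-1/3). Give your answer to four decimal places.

With M_i denoting the second derivative at x_i, h_i = 1, 2, and Δ_i = (y_(i+1) − y_i)/h_i = 1, -3/2:
  1·M_0 + 6·M_1 + 2·M_2 = 6(Δ_1 - Δ_0) = -15
Natural end conditions: M_0 = M_2 = 0.
Hence M_0 = 0, M_1 = -5/2, M_2 = 0.
On [-1, 0], g(x) = 8 + 17/12·(x + 1) + 0·(x + 1)² - 5/12·(x + 1)³.
With (x + 1) = 2/3: g(-1/3) = 1429/162.

8.8210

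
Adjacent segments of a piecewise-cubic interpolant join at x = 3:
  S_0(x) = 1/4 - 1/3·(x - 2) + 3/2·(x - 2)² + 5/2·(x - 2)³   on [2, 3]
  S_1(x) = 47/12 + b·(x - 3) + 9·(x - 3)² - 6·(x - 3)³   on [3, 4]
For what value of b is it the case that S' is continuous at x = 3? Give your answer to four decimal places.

S_0'(x) = -1/3 + 3·(x - 2) + 15/2·(x - 2)², so S_0'(3) = 61/6. On the right, S_1'(3) = b, so b = 61/6.

10.1667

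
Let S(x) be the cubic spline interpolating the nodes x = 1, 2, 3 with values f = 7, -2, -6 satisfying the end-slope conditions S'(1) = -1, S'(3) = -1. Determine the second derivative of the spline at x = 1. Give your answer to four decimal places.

-31.5000

Let m_i = S''(x_i). Step sizes h_i = 1, 1; slopes of the chords Δ_i = (y_(i+1) - y_i)/h_i = -9, -4.
  1·m_0 + 4·m_1 + 1·m_2 = 6(Δ_1 - Δ_0) = 30
Clamped end conditions give two more equations: 2h_0·m_0 + h_0·m_1 = 6(Δ_0 - S'(1)) = -48 and h_1·m_1 + 2h_1·m_2 = 6(S'(3) - Δ_1) = 18.
Hence m_0 = -63/2, m_1 = 15, m_2 = 3/2.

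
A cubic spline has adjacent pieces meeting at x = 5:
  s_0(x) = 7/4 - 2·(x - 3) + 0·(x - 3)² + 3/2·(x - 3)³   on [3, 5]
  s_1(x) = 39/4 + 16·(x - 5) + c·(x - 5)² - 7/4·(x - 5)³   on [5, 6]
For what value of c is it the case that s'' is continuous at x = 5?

9

s_0''(x) = 0 + 9·(x - 3), so s_0''(5) = 18. On the right, s_1''(5) = 2c, so c = 9.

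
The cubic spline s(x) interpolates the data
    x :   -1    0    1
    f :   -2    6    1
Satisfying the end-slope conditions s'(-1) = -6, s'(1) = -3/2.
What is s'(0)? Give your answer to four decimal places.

Let σ_i = s''(x_i). Step sizes h_i = 1, 1; slopes of the chords Δ_i = (y_(i+1) - y_i)/h_i = 8, -5.
  1·σ_0 + 4·σ_1 + 1·σ_2 = 6(Δ_1 - Δ_0) = -78
Clamped end conditions give two more equations: 2h_0·σ_0 + h_0·σ_1 = 6(Δ_0 - s'(-1)) = 84 and h_1·σ_1 + 2h_1·σ_2 = 6(s'(1) - Δ_1) = 21.
Solving: σ_0 = 255/4, σ_1 = -87/2, σ_2 = 129/4.
On [0, 1], s'(x) = b_1 + 2c_1·x + 3d_1·x² with b_1 = Δ_1 - h_1(2σ_1 + σ_2)/6 = 33/8, c_1 = σ_1/2 = -87/4, d_1 = (σ_2 - σ_1)/(6h_1) = 101/8. So s'(0) = 33/8.

4.1250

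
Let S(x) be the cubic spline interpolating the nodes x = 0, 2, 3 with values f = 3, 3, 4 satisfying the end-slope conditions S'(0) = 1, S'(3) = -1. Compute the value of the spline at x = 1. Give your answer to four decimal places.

With m_i denoting the second derivative at x_i, h_i = 2, 1, and Δ_i = (y_(i+1) − y_i)/h_i = 0, 1:
  2·m_0 + 6·m_1 + 1·m_2 = 6(Δ_1 - Δ_0) = 6
Clamped end conditions give two more equations: 2h_0·m_0 + h_0·m_1 = 6(Δ_0 - S'(0)) = -6 and h_1·m_1 + 2h_1·m_2 = 6(S'(3) - Δ_1) = -12.
Hence m_0 = -19/6, m_1 = 10/3, m_2 = -23/3.
On [0, 2], S(x) = 3 + 1·x - 19/12·x² + 13/24·x³.
With x = 1: S(1) = 71/24.

2.9583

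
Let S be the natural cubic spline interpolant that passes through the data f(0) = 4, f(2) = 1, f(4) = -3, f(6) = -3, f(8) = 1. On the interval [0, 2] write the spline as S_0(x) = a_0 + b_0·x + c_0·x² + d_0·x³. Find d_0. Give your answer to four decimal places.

Write M_i for S''(x_i). With h_i = 2, 2, 2, 2 and divided differences Δ_i = -3/2, -2, 0, 2, the continuity of S' gives the tridiagonal system
  2·M_0 + 8·M_1 + 2·M_2 = 6(Δ_1 - Δ_0) = -3
  2·M_1 + 8·M_2 + 2·M_3 = 6(Δ_2 - Δ_1) = 12
  2·M_2 + 8·M_3 + 2·M_4 = 6(Δ_3 - Δ_2) = 12
Natural end conditions: M_0 = M_4 = 0.
Forward elimination and back-substitution give M_0 = 0, M_1 = -81/112, M_2 = 39/28, M_3 = 129/112, M_4 = 0.
On [0, 2], with S_0(x) = a_0 + b_0·x + c_0·x² + d_0·x³: c_0 = M_0/2 = 0, d_0 = (M_1 - M_0)/(6h_0) = -27/448, b_0 = Δ_0 - h_0(2M_0 + M_1)/6 = -141/112.

-0.0603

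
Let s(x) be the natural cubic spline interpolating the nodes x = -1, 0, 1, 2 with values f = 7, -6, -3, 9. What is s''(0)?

Write M_i for s''(x_i). With h_i = 1, 1, 1 and divided differences Δ_i = -13, 3, 12, the continuity of s' gives the tridiagonal system
  1·M_0 + 4·M_1 + 1·M_2 = 6(Δ_1 - Δ_0) = 96
  1·M_1 + 4·M_2 + 1·M_3 = 6(Δ_2 - Δ_1) = 54
Natural end conditions: M_0 = M_3 = 0.
Forward elimination and back-substitution give M_0 = 0, M_1 = 22, M_2 = 8, M_3 = 0.

22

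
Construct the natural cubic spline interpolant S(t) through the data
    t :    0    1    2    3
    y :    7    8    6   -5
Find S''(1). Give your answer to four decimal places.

-1.2000

Let σ_i = S''(x_i). Step sizes h_i = 1, 1, 1; slopes of the chords Δ_i = (y_(i+1) - y_i)/h_i = 1, -2, -11.
  1·σ_0 + 4·σ_1 + 1·σ_2 = 6(Δ_1 - Δ_0) = -18
  1·σ_1 + 4·σ_2 + 1·σ_3 = 6(Δ_2 - Δ_1) = -54
Natural end conditions: σ_0 = σ_3 = 0.
Solving: σ_0 = 0, σ_1 = -6/5, σ_2 = -66/5, σ_3 = 0.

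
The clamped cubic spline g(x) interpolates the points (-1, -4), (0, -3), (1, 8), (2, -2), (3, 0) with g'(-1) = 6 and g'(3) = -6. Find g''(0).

36

Put M_i = g'' at the i-th knot. Here h = (1, 1, 1, 1) and Δ = (1, 11, -10, 2), so the interior equations h_(i-1)·M_(i-1) + 2(h_(i-1)+h_i)·M_i + h_i·M_(i+1) = 6(Δ_i − Δ_(i-1)) read
  1·M_0 + 4·M_1 + 1·M_2 = 6(Δ_1 - Δ_0) = 60
  1·M_1 + 4·M_2 + 1·M_3 = 6(Δ_2 - Δ_1) = -126
  1·M_2 + 4·M_3 + 1·M_4 = 6(Δ_3 - Δ_2) = 72
Clamped end conditions give two more equations: 2h_0·M_0 + h_0·M_1 = 6(Δ_0 - g'(-1)) = -30 and h_3·M_3 + 2h_3·M_4 = 6(g'(3) - Δ_3) = -48.
Solving: M_0 = -33, M_1 = 36, M_2 = -51, M_3 = 42, M_4 = -45.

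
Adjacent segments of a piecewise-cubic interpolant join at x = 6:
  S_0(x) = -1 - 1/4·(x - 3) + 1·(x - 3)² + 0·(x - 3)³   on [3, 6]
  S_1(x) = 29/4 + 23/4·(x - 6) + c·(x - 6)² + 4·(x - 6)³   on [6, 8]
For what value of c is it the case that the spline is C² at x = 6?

1

S_0''(x) = 2 + 0·(x - 3), so S_0''(6) = 2. On the right, S_1''(6) = 2c, so c = 1.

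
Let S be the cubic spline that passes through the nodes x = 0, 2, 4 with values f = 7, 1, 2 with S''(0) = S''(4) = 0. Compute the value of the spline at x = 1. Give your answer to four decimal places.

3.3438

Let M_i = S''(x_i). Step sizes h_i = 2, 2; slopes of the chords Δ_i = (y_(i+1) - y_i)/h_i = -3, 1/2.
  2·M_0 + 8·M_1 + 2·M_2 = 6(Δ_1 - Δ_0) = 21
Natural end conditions: M_0 = M_2 = 0.
Hence M_0 = 0, M_1 = 21/8, M_2 = 0.
On [0, 2], S(x) = 7 - 31/8·x + 0·x² + 7/32·x³.
With x = 1: S(1) = 107/32.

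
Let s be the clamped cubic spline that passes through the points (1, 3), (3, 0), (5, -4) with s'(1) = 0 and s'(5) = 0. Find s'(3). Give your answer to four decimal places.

Let σ_i = s''(x_i). Step sizes h_i = 2, 2; slopes of the chords Δ_i = (y_(i+1) - y_i)/h_i = -3/2, -2.
  2·σ_0 + 8·σ_1 + 2·σ_2 = 6(Δ_1 - Δ_0) = -3
Clamped end conditions give two more equations: 2h_0·σ_0 + h_0·σ_1 = 6(Δ_0 - s'(1)) = -9 and h_1·σ_1 + 2h_1·σ_2 = 6(s'(5) - Δ_1) = 12.
Forward elimination and back-substitution give σ_0 = -15/8, σ_1 = -3/4, σ_2 = 27/8.
On [3, 5], s'(x) = b_1 + 2c_1·(x - 3) + 3d_1·(x - 3)² with b_1 = Δ_1 - h_1(2σ_1 + σ_2)/6 = -21/8, c_1 = σ_1/2 = -3/8, d_1 = (σ_2 - σ_1)/(6h_1) = 11/32. So s'(3) = -21/8.

-2.6250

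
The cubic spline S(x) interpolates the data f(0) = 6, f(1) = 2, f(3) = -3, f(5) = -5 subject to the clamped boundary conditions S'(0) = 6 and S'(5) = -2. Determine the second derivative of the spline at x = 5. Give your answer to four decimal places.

-1.3261

Write m_i for S''(x_i). With h_i = 1, 2, 2 and divided differences Δ_i = -4, -5/2, -1, the continuity of S' gives the tridiagonal system
  1·m_0 + 6·m_1 + 2·m_2 = 6(Δ_1 - Δ_0) = 9
  2·m_1 + 8·m_2 + 2·m_3 = 6(Δ_2 - Δ_1) = 9
Clamped end conditions give two more equations: 2h_0·m_0 + h_0·m_1 = 6(Δ_0 - S'(0)) = -60 and h_2·m_2 + 2h_2·m_3 = 6(S'(5) - Δ_2) = -6.
Hence m_0 = -773/23, m_1 = 166/23, m_2 = -8/23, m_3 = -61/46.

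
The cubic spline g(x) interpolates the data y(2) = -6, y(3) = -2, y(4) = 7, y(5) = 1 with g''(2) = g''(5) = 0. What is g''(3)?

Put σ_i = g'' at the i-th knot. Here h = (1, 1, 1) and Δ = (4, 9, -6), so the interior equations h_(i-1)·σ_(i-1) + 2(h_(i-1)+h_i)·σ_i + h_i·σ_(i+1) = 6(Δ_i − Δ_(i-1)) read
  1·σ_0 + 4·σ_1 + 1·σ_2 = 6(Δ_1 - Δ_0) = 30
  1·σ_1 + 4·σ_2 + 1·σ_3 = 6(Δ_2 - Δ_1) = -90
Natural end conditions: σ_0 = σ_3 = 0.
Hence σ_0 = 0, σ_1 = 14, σ_2 = -26, σ_3 = 0.

14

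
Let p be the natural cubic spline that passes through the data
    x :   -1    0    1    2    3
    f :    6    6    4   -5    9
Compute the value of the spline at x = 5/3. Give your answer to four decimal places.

-3.4167

Put M_i = p'' at the i-th knot. Here h = (1, 1, 1, 1) and Δ = (0, -2, -9, 14), so the interior equations h_(i-1)·M_(i-1) + 2(h_(i-1)+h_i)·M_i + h_i·M_(i+1) = 6(Δ_i − Δ_(i-1)) read
  1·M_0 + 4·M_1 + 1·M_2 = 6(Δ_1 - Δ_0) = -12
  1·M_1 + 4·M_2 + 1·M_3 = 6(Δ_2 - Δ_1) = -42
  1·M_2 + 4·M_3 + 1·M_4 = 6(Δ_3 - Δ_2) = 138
Natural end conditions: M_0 = M_4 = 0.
Forward elimination and back-substitution give M_0 = 0, M_1 = 9/4, M_2 = -21, M_3 = 159/4, M_4 = 0.
On [1, 2], p(x) = 4 - 69/8·(x - 1) - 21/2·(x - 1)² + 81/8·(x - 1)³.
With (x - 1) = 2/3: p(5/3) = -41/12.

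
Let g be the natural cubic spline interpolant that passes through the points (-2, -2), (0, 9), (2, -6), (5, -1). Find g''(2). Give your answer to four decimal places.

7.8421

Let σ_i = g''(x_i). Step sizes h_i = 2, 2, 3; slopes of the chords Δ_i = (y_(i+1) - y_i)/h_i = 11/2, -15/2, 5/3.
  2·σ_0 + 8·σ_1 + 2·σ_2 = 6(Δ_1 - Δ_0) = -78
  2·σ_1 + 10·σ_2 + 3·σ_3 = 6(Δ_2 - Δ_1) = 55
Natural end conditions: σ_0 = σ_3 = 0.
Solving the tridiagonal system: σ_0 = 0, σ_1 = -445/38, σ_2 = 149/19, σ_3 = 0.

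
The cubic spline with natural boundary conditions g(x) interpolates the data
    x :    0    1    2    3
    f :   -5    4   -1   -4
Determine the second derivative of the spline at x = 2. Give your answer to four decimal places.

8.8000

With M_i denoting the second derivative at x_i, h_i = 1, 1, 1, and Δ_i = (y_(i+1) − y_i)/h_i = 9, -5, -3:
  1·M_0 + 4·M_1 + 1·M_2 = 6(Δ_1 - Δ_0) = -84
  1·M_1 + 4·M_2 + 1·M_3 = 6(Δ_2 - Δ_1) = 12
Natural end conditions: M_0 = M_3 = 0.
Forward elimination and back-substitution give M_0 = 0, M_1 = -116/5, M_2 = 44/5, M_3 = 0.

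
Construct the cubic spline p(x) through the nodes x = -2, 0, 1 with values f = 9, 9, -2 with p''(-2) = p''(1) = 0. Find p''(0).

-11

Let m_i = p''(x_i). Step sizes h_i = 2, 1; slopes of the chords Δ_i = (y_(i+1) - y_i)/h_i = 0, -11.
  2·m_0 + 6·m_1 + 1·m_2 = 6(Δ_1 - Δ_0) = -66
Natural end conditions: m_0 = m_2 = 0.
Solving: m_0 = 0, m_1 = -11, m_2 = 0.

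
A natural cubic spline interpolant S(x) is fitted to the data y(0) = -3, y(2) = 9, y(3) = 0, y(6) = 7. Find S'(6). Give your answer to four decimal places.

Put M_i = S'' at the i-th knot. Here h = (2, 1, 3) and Δ = (6, -9, 7/3), so the interior equations h_(i-1)·M_(i-1) + 2(h_(i-1)+h_i)·M_i + h_i·M_(i+1) = 6(Δ_i − Δ_(i-1)) read
  2·M_0 + 6·M_1 + 1·M_2 = 6(Δ_1 - Δ_0) = -90
  1·M_1 + 8·M_2 + 3·M_3 = 6(Δ_2 - Δ_1) = 68
Natural end conditions: M_0 = M_3 = 0.
Hence M_0 = 0, M_1 = -788/47, M_2 = 498/47, M_3 = 0.
On [3, 6], S'(x) = b_2 + 2c_2·(x - 3) + 3d_2·(x - 3)² with b_2 = Δ_2 - h_2(2M_2 + M_3)/6 = -1165/141, c_2 = M_2/2 = 249/47, d_2 = (M_3 - M_2)/(6h_2) = -83/141. So S'(6) = 1076/141.

7.6312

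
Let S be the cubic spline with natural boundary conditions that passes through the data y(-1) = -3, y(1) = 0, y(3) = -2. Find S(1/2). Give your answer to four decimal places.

Put m_i = S'' at the i-th knot. Here h = (2, 2) and Δ = (3/2, -1), so the interior equations h_(i-1)·m_(i-1) + 2(h_(i-1)+h_i)·m_i + h_i·m_(i+1) = 6(Δ_i − Δ_(i-1)) read
  2·m_0 + 8·m_1 + 2·m_2 = 6(Δ_1 - Δ_0) = -15
Natural end conditions: m_0 = m_2 = 0.
Hence m_0 = 0, m_1 = -15/8, m_2 = 0.
On [-1, 1], S(t) = -3 + 17/8·(t + 1) + 0·(t + 1)² - 5/32·(t + 1)³.
With (t + 1) = 3/2: S(1/2) = -87/256.

-0.3398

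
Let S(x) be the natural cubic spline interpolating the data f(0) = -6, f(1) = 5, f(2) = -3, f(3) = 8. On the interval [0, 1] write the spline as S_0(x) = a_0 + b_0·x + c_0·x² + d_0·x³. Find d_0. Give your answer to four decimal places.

-6.3333

With M_i denoting the second derivative at x_i, h_i = 1, 1, 1, and Δ_i = (y_(i+1) − y_i)/h_i = 11, -8, 11:
  1·M_0 + 4·M_1 + 1·M_2 = 6(Δ_1 - Δ_0) = -114
  1·M_1 + 4·M_2 + 1·M_3 = 6(Δ_2 - Δ_1) = 114
Natural end conditions: M_0 = M_3 = 0.
Solving: M_0 = 0, M_1 = -38, M_2 = 38, M_3 = 0.
On [0, 1], with S_0(x) = a_0 + b_0·x + c_0·x² + d_0·x³: c_0 = M_0/2 = 0, d_0 = (M_1 - M_0)/(6h_0) = -19/3, b_0 = Δ_0 - h_0(2M_0 + M_1)/6 = 52/3.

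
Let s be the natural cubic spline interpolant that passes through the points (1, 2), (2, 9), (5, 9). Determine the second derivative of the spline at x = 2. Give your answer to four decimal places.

-5.2500

Write σ_i for s''(x_i). With h_i = 1, 3 and divided differences Δ_i = 7, 0, the continuity of s' gives the tridiagonal system
  1·σ_0 + 8·σ_1 + 3·σ_2 = 6(Δ_1 - Δ_0) = -42
Natural end conditions: σ_0 = σ_2 = 0.
Hence σ_0 = 0, σ_1 = -21/4, σ_2 = 0.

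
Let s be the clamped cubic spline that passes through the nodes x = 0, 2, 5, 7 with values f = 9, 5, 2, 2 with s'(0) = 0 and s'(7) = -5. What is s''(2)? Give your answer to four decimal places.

0.6250

Let m_i = s''(x_i). Step sizes h_i = 2, 3, 2; slopes of the chords Δ_i = (y_(i+1) - y_i)/h_i = -2, -1, 0.
  2·m_0 + 10·m_1 + 3·m_2 = 6(Δ_1 - Δ_0) = 6
  3·m_1 + 10·m_2 + 2·m_3 = 6(Δ_2 - Δ_1) = 6
Clamped end conditions give two more equations: 2h_0·m_0 + h_0·m_1 = 6(Δ_0 - s'(0)) = -12 and h_2·m_2 + 2h_2·m_3 = 6(s'(7) - Δ_2) = -30.
Hence m_0 = -53/16, m_1 = 5/8, m_2 = 17/8, m_3 = -137/16.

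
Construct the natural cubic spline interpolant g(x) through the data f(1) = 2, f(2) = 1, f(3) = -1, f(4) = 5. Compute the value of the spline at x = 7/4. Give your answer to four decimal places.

1.5125

With M_i denoting the second derivative at x_i, h_i = 1, 1, 1, and Δ_i = (y_(i+1) − y_i)/h_i = -1, -2, 6:
  1·M_0 + 4·M_1 + 1·M_2 = 6(Δ_1 - Δ_0) = -6
  1·M_1 + 4·M_2 + 1·M_3 = 6(Δ_2 - Δ_1) = 48
Natural end conditions: M_0 = M_3 = 0.
Solving the tridiagonal system: M_0 = 0, M_1 = -24/5, M_2 = 66/5, M_3 = 0.
On [1, 2], g(x) = 2 - 1/5·(x - 1) + 0·(x - 1)² - 4/5·(x - 1)³.
With (x - 1) = 3/4: g(7/4) = 121/80.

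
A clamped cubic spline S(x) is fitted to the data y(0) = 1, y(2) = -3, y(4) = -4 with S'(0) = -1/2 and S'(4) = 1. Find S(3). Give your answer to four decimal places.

-4.2500

With M_i denoting the second derivative at x_i, h_i = 2, 2, and Δ_i = (y_(i+1) − y_i)/h_i = -2, -1/2:
  2·M_0 + 8·M_1 + 2·M_2 = 6(Δ_1 - Δ_0) = 9
Clamped end conditions give two more equations: 2h_0·M_0 + h_0·M_1 = 6(Δ_0 - S'(0)) = -9 and h_1·M_1 + 2h_1·M_2 = 6(S'(4) - Δ_1) = 9.
Forward elimination and back-substitution give M_0 = -3, M_1 = 3/2, M_2 = 3/2.
On [2, 4], S(x) = -3 - 2·(x - 2) + 3/4·(x - 2)² + 0·(x - 2)³.
With (x - 2) = 1: S(3) = -17/4.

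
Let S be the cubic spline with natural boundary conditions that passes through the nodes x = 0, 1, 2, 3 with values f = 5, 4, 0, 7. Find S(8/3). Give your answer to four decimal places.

Put σ_i = S'' at the i-th knot. Here h = (1, 1, 1) and Δ = (-1, -4, 7), so the interior equations h_(i-1)·σ_(i-1) + 2(h_(i-1)+h_i)·σ_i + h_i·σ_(i+1) = 6(Δ_i − Δ_(i-1)) read
  1·σ_0 + 4·σ_1 + 1·σ_2 = 6(Δ_1 - Δ_0) = -18
  1·σ_1 + 4·σ_2 + 1·σ_3 = 6(Δ_2 - Δ_1) = 66
Natural end conditions: σ_0 = σ_3 = 0.
Forward elimination and back-substitution give σ_0 = 0, σ_1 = -46/5, σ_2 = 94/5, σ_3 = 0.
On [2, 3], S(x) = 0 + 11/15·(x - 2) + 47/5·(x - 2)² - 47/15·(x - 2)³.
With (x - 2) = 2/3: S(8/3) = 1514/405.

3.7383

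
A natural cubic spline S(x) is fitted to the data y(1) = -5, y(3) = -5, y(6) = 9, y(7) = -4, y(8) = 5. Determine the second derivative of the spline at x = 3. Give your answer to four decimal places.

9.2555

Write M_i for S''(x_i). With h_i = 2, 3, 1, 1 and divided differences Δ_i = 0, 14/3, -13, 9, the continuity of S' gives the tridiagonal system
  2·M_0 + 10·M_1 + 3·M_2 = 6(Δ_1 - Δ_0) = 28
  3·M_1 + 8·M_2 + 1·M_3 = 6(Δ_2 - Δ_1) = -106
  1·M_2 + 4·M_3 + 1·M_4 = 6(Δ_3 - Δ_2) = 132
Natural end conditions: M_0 = M_4 = 0.
Hence M_0 = 0, M_1 = 1268/137, M_2 = -2948/137, M_3 = 5258/137, M_4 = 0.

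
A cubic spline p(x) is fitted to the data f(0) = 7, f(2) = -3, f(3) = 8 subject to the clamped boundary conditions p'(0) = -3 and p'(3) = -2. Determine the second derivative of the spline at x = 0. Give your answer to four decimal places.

-18.6667

Let m_i = p''(x_i). Step sizes h_i = 2, 1; slopes of the chords Δ_i = (y_(i+1) - y_i)/h_i = -5, 11.
  2·m_0 + 6·m_1 + 1·m_2 = 6(Δ_1 - Δ_0) = 96
Clamped end conditions give two more equations: 2h_0·m_0 + h_0·m_1 = 6(Δ_0 - p'(0)) = -12 and h_1·m_1 + 2h_1·m_2 = 6(p'(3) - Δ_1) = -78.
Solving: m_0 = -56/3, m_1 = 94/3, m_2 = -164/3.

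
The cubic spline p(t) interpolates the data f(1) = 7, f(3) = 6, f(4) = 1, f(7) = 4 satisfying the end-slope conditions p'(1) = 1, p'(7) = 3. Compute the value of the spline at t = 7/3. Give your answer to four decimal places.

7.6067

With M_i denoting the second derivative at x_i, h_i = 2, 1, 3, and Δ_i = (y_(i+1) − y_i)/h_i = -1/2, -5, 1:
  2·M_0 + 6·M_1 + 1·M_2 = 6(Δ_1 - Δ_0) = -27
  1·M_1 + 8·M_2 + 3·M_3 = 6(Δ_2 - Δ_1) = 36
Clamped end conditions give two more equations: 2h_0·M_0 + h_0·M_1 = 6(Δ_0 - p'(1)) = -9 and h_2·M_2 + 2h_2·M_3 = 6(p'(7) - Δ_2) = 12.
Solving: M_0 = 23/42, M_1 = -235/42, M_2 = 115/21, M_3 = -31/42.
On [1, 3], p(t) = 7 + 1·(t - 1) + 23/84·(t - 1)² - 43/84·(t - 1)³.
With (t - 1) = 4/3: p(7/3) = 4313/567.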